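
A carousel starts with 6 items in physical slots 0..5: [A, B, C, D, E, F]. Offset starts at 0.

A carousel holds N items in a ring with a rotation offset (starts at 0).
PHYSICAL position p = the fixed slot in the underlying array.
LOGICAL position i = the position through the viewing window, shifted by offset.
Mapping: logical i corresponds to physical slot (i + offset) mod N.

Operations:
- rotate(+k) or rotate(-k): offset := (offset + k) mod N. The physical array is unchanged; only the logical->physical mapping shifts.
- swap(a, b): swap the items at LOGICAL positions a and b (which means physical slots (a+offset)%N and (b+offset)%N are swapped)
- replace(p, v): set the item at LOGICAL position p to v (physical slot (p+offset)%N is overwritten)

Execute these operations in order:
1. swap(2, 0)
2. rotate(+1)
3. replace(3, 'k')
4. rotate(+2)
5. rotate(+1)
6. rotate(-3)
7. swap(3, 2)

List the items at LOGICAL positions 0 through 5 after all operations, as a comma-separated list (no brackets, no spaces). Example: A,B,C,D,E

Answer: B,A,k,D,F,C

Derivation:
After op 1 (swap(2, 0)): offset=0, physical=[C,B,A,D,E,F], logical=[C,B,A,D,E,F]
After op 2 (rotate(+1)): offset=1, physical=[C,B,A,D,E,F], logical=[B,A,D,E,F,C]
After op 3 (replace(3, 'k')): offset=1, physical=[C,B,A,D,k,F], logical=[B,A,D,k,F,C]
After op 4 (rotate(+2)): offset=3, physical=[C,B,A,D,k,F], logical=[D,k,F,C,B,A]
After op 5 (rotate(+1)): offset=4, physical=[C,B,A,D,k,F], logical=[k,F,C,B,A,D]
After op 6 (rotate(-3)): offset=1, physical=[C,B,A,D,k,F], logical=[B,A,D,k,F,C]
After op 7 (swap(3, 2)): offset=1, physical=[C,B,A,k,D,F], logical=[B,A,k,D,F,C]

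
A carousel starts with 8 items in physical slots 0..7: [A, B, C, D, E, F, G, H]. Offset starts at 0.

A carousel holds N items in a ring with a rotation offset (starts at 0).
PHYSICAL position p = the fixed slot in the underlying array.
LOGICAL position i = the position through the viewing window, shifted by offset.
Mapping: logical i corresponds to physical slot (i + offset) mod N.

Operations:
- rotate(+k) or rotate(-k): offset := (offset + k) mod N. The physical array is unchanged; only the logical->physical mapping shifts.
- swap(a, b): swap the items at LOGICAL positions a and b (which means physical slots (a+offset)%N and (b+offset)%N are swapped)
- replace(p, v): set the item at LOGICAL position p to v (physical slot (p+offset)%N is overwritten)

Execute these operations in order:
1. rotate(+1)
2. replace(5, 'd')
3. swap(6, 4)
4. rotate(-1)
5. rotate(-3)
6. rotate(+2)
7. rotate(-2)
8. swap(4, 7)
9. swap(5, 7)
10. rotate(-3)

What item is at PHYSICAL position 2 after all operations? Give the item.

After op 1 (rotate(+1)): offset=1, physical=[A,B,C,D,E,F,G,H], logical=[B,C,D,E,F,G,H,A]
After op 2 (replace(5, 'd')): offset=1, physical=[A,B,C,D,E,F,d,H], logical=[B,C,D,E,F,d,H,A]
After op 3 (swap(6, 4)): offset=1, physical=[A,B,C,D,E,H,d,F], logical=[B,C,D,E,H,d,F,A]
After op 4 (rotate(-1)): offset=0, physical=[A,B,C,D,E,H,d,F], logical=[A,B,C,D,E,H,d,F]
After op 5 (rotate(-3)): offset=5, physical=[A,B,C,D,E,H,d,F], logical=[H,d,F,A,B,C,D,E]
After op 6 (rotate(+2)): offset=7, physical=[A,B,C,D,E,H,d,F], logical=[F,A,B,C,D,E,H,d]
After op 7 (rotate(-2)): offset=5, physical=[A,B,C,D,E,H,d,F], logical=[H,d,F,A,B,C,D,E]
After op 8 (swap(4, 7)): offset=5, physical=[A,E,C,D,B,H,d,F], logical=[H,d,F,A,E,C,D,B]
After op 9 (swap(5, 7)): offset=5, physical=[A,E,B,D,C,H,d,F], logical=[H,d,F,A,E,B,D,C]
After op 10 (rotate(-3)): offset=2, physical=[A,E,B,D,C,H,d,F], logical=[B,D,C,H,d,F,A,E]

Answer: B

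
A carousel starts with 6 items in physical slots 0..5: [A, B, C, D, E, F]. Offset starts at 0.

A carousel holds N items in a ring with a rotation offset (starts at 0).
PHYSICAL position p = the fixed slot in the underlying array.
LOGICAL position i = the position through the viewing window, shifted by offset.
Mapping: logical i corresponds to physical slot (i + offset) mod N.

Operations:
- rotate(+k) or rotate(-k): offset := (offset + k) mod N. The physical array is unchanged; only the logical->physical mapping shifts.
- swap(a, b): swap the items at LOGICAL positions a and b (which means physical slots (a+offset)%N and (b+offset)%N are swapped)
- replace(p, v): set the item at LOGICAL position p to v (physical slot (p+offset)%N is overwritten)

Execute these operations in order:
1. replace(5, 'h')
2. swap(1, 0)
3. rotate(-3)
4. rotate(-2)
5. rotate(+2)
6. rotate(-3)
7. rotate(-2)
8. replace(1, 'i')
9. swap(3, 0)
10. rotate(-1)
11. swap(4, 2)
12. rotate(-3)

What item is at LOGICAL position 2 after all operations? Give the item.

After op 1 (replace(5, 'h')): offset=0, physical=[A,B,C,D,E,h], logical=[A,B,C,D,E,h]
After op 2 (swap(1, 0)): offset=0, physical=[B,A,C,D,E,h], logical=[B,A,C,D,E,h]
After op 3 (rotate(-3)): offset=3, physical=[B,A,C,D,E,h], logical=[D,E,h,B,A,C]
After op 4 (rotate(-2)): offset=1, physical=[B,A,C,D,E,h], logical=[A,C,D,E,h,B]
After op 5 (rotate(+2)): offset=3, physical=[B,A,C,D,E,h], logical=[D,E,h,B,A,C]
After op 6 (rotate(-3)): offset=0, physical=[B,A,C,D,E,h], logical=[B,A,C,D,E,h]
After op 7 (rotate(-2)): offset=4, physical=[B,A,C,D,E,h], logical=[E,h,B,A,C,D]
After op 8 (replace(1, 'i')): offset=4, physical=[B,A,C,D,E,i], logical=[E,i,B,A,C,D]
After op 9 (swap(3, 0)): offset=4, physical=[B,E,C,D,A,i], logical=[A,i,B,E,C,D]
After op 10 (rotate(-1)): offset=3, physical=[B,E,C,D,A,i], logical=[D,A,i,B,E,C]
After op 11 (swap(4, 2)): offset=3, physical=[B,i,C,D,A,E], logical=[D,A,E,B,i,C]
After op 12 (rotate(-3)): offset=0, physical=[B,i,C,D,A,E], logical=[B,i,C,D,A,E]

Answer: C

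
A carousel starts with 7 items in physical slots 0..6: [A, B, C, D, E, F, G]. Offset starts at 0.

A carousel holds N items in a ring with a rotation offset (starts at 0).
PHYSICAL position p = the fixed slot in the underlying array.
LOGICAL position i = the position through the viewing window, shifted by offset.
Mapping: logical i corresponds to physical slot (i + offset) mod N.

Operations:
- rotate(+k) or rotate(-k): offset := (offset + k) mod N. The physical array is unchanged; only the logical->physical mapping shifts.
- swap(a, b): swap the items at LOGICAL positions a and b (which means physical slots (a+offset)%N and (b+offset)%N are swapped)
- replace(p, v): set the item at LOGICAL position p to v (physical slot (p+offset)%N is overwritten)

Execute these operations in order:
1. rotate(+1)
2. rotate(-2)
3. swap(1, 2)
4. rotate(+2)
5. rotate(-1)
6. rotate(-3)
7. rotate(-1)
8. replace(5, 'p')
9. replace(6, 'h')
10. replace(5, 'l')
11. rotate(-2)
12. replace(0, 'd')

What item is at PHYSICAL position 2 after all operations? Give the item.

Answer: h

Derivation:
After op 1 (rotate(+1)): offset=1, physical=[A,B,C,D,E,F,G], logical=[B,C,D,E,F,G,A]
After op 2 (rotate(-2)): offset=6, physical=[A,B,C,D,E,F,G], logical=[G,A,B,C,D,E,F]
After op 3 (swap(1, 2)): offset=6, physical=[B,A,C,D,E,F,G], logical=[G,B,A,C,D,E,F]
After op 4 (rotate(+2)): offset=1, physical=[B,A,C,D,E,F,G], logical=[A,C,D,E,F,G,B]
After op 5 (rotate(-1)): offset=0, physical=[B,A,C,D,E,F,G], logical=[B,A,C,D,E,F,G]
After op 6 (rotate(-3)): offset=4, physical=[B,A,C,D,E,F,G], logical=[E,F,G,B,A,C,D]
After op 7 (rotate(-1)): offset=3, physical=[B,A,C,D,E,F,G], logical=[D,E,F,G,B,A,C]
After op 8 (replace(5, 'p')): offset=3, physical=[B,p,C,D,E,F,G], logical=[D,E,F,G,B,p,C]
After op 9 (replace(6, 'h')): offset=3, physical=[B,p,h,D,E,F,G], logical=[D,E,F,G,B,p,h]
After op 10 (replace(5, 'l')): offset=3, physical=[B,l,h,D,E,F,G], logical=[D,E,F,G,B,l,h]
After op 11 (rotate(-2)): offset=1, physical=[B,l,h,D,E,F,G], logical=[l,h,D,E,F,G,B]
After op 12 (replace(0, 'd')): offset=1, physical=[B,d,h,D,E,F,G], logical=[d,h,D,E,F,G,B]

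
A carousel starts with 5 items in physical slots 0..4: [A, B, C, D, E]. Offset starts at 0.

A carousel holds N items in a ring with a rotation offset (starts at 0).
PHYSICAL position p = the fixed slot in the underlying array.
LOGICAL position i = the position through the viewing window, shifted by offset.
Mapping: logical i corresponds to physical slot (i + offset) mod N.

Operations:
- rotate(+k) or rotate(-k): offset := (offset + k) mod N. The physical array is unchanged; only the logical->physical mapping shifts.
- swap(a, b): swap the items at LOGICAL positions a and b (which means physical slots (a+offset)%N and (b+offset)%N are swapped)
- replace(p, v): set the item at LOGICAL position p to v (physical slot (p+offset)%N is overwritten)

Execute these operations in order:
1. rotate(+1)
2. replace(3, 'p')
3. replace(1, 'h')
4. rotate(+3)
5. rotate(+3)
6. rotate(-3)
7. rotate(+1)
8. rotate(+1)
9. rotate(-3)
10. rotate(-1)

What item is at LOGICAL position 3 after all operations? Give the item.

Answer: A

Derivation:
After op 1 (rotate(+1)): offset=1, physical=[A,B,C,D,E], logical=[B,C,D,E,A]
After op 2 (replace(3, 'p')): offset=1, physical=[A,B,C,D,p], logical=[B,C,D,p,A]
After op 3 (replace(1, 'h')): offset=1, physical=[A,B,h,D,p], logical=[B,h,D,p,A]
After op 4 (rotate(+3)): offset=4, physical=[A,B,h,D,p], logical=[p,A,B,h,D]
After op 5 (rotate(+3)): offset=2, physical=[A,B,h,D,p], logical=[h,D,p,A,B]
After op 6 (rotate(-3)): offset=4, physical=[A,B,h,D,p], logical=[p,A,B,h,D]
After op 7 (rotate(+1)): offset=0, physical=[A,B,h,D,p], logical=[A,B,h,D,p]
After op 8 (rotate(+1)): offset=1, physical=[A,B,h,D,p], logical=[B,h,D,p,A]
After op 9 (rotate(-3)): offset=3, physical=[A,B,h,D,p], logical=[D,p,A,B,h]
After op 10 (rotate(-1)): offset=2, physical=[A,B,h,D,p], logical=[h,D,p,A,B]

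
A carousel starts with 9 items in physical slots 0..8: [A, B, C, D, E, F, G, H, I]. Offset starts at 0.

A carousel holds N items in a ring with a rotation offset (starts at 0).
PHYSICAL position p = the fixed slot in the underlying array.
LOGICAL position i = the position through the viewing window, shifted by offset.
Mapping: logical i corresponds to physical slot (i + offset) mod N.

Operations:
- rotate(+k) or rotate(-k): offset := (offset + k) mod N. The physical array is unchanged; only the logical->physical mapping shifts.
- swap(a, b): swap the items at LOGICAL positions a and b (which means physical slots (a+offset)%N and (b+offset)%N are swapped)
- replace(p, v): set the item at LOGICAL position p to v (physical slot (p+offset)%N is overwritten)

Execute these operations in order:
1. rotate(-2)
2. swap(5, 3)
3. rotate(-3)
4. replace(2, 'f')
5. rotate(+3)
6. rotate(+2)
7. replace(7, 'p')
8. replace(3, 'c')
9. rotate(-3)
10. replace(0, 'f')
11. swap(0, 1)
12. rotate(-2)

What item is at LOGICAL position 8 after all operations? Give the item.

After op 1 (rotate(-2)): offset=7, physical=[A,B,C,D,E,F,G,H,I], logical=[H,I,A,B,C,D,E,F,G]
After op 2 (swap(5, 3)): offset=7, physical=[A,D,C,B,E,F,G,H,I], logical=[H,I,A,D,C,B,E,F,G]
After op 3 (rotate(-3)): offset=4, physical=[A,D,C,B,E,F,G,H,I], logical=[E,F,G,H,I,A,D,C,B]
After op 4 (replace(2, 'f')): offset=4, physical=[A,D,C,B,E,F,f,H,I], logical=[E,F,f,H,I,A,D,C,B]
After op 5 (rotate(+3)): offset=7, physical=[A,D,C,B,E,F,f,H,I], logical=[H,I,A,D,C,B,E,F,f]
After op 6 (rotate(+2)): offset=0, physical=[A,D,C,B,E,F,f,H,I], logical=[A,D,C,B,E,F,f,H,I]
After op 7 (replace(7, 'p')): offset=0, physical=[A,D,C,B,E,F,f,p,I], logical=[A,D,C,B,E,F,f,p,I]
After op 8 (replace(3, 'c')): offset=0, physical=[A,D,C,c,E,F,f,p,I], logical=[A,D,C,c,E,F,f,p,I]
After op 9 (rotate(-3)): offset=6, physical=[A,D,C,c,E,F,f,p,I], logical=[f,p,I,A,D,C,c,E,F]
After op 10 (replace(0, 'f')): offset=6, physical=[A,D,C,c,E,F,f,p,I], logical=[f,p,I,A,D,C,c,E,F]
After op 11 (swap(0, 1)): offset=6, physical=[A,D,C,c,E,F,p,f,I], logical=[p,f,I,A,D,C,c,E,F]
After op 12 (rotate(-2)): offset=4, physical=[A,D,C,c,E,F,p,f,I], logical=[E,F,p,f,I,A,D,C,c]

Answer: c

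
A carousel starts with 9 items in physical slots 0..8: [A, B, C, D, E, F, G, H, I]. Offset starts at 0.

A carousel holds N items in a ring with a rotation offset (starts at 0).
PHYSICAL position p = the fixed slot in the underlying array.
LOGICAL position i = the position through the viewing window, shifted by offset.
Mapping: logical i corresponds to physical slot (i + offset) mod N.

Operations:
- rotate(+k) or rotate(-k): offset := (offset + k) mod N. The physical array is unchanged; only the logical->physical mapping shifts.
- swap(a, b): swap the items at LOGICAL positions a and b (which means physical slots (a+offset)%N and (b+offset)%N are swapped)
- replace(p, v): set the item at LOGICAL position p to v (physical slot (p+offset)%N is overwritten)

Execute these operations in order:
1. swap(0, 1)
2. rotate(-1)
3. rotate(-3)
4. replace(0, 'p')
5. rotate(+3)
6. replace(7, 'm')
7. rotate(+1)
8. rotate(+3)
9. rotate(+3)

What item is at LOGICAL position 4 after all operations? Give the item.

After op 1 (swap(0, 1)): offset=0, physical=[B,A,C,D,E,F,G,H,I], logical=[B,A,C,D,E,F,G,H,I]
After op 2 (rotate(-1)): offset=8, physical=[B,A,C,D,E,F,G,H,I], logical=[I,B,A,C,D,E,F,G,H]
After op 3 (rotate(-3)): offset=5, physical=[B,A,C,D,E,F,G,H,I], logical=[F,G,H,I,B,A,C,D,E]
After op 4 (replace(0, 'p')): offset=5, physical=[B,A,C,D,E,p,G,H,I], logical=[p,G,H,I,B,A,C,D,E]
After op 5 (rotate(+3)): offset=8, physical=[B,A,C,D,E,p,G,H,I], logical=[I,B,A,C,D,E,p,G,H]
After op 6 (replace(7, 'm')): offset=8, physical=[B,A,C,D,E,p,m,H,I], logical=[I,B,A,C,D,E,p,m,H]
After op 7 (rotate(+1)): offset=0, physical=[B,A,C,D,E,p,m,H,I], logical=[B,A,C,D,E,p,m,H,I]
After op 8 (rotate(+3)): offset=3, physical=[B,A,C,D,E,p,m,H,I], logical=[D,E,p,m,H,I,B,A,C]
After op 9 (rotate(+3)): offset=6, physical=[B,A,C,D,E,p,m,H,I], logical=[m,H,I,B,A,C,D,E,p]

Answer: A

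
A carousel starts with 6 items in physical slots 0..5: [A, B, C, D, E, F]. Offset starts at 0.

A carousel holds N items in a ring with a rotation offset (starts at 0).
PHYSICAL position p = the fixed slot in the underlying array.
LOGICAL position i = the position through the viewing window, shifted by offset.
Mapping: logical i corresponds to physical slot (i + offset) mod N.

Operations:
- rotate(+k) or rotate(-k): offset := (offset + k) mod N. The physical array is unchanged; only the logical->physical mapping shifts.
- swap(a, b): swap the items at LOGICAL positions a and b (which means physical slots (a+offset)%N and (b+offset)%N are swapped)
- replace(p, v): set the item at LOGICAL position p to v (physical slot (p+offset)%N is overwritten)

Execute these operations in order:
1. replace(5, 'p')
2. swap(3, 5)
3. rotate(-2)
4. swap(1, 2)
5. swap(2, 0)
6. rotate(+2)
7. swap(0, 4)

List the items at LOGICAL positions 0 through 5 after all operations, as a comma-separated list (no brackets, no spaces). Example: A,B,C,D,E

Answer: D,B,C,p,E,A

Derivation:
After op 1 (replace(5, 'p')): offset=0, physical=[A,B,C,D,E,p], logical=[A,B,C,D,E,p]
After op 2 (swap(3, 5)): offset=0, physical=[A,B,C,p,E,D], logical=[A,B,C,p,E,D]
After op 3 (rotate(-2)): offset=4, physical=[A,B,C,p,E,D], logical=[E,D,A,B,C,p]
After op 4 (swap(1, 2)): offset=4, physical=[D,B,C,p,E,A], logical=[E,A,D,B,C,p]
After op 5 (swap(2, 0)): offset=4, physical=[E,B,C,p,D,A], logical=[D,A,E,B,C,p]
After op 6 (rotate(+2)): offset=0, physical=[E,B,C,p,D,A], logical=[E,B,C,p,D,A]
After op 7 (swap(0, 4)): offset=0, physical=[D,B,C,p,E,A], logical=[D,B,C,p,E,A]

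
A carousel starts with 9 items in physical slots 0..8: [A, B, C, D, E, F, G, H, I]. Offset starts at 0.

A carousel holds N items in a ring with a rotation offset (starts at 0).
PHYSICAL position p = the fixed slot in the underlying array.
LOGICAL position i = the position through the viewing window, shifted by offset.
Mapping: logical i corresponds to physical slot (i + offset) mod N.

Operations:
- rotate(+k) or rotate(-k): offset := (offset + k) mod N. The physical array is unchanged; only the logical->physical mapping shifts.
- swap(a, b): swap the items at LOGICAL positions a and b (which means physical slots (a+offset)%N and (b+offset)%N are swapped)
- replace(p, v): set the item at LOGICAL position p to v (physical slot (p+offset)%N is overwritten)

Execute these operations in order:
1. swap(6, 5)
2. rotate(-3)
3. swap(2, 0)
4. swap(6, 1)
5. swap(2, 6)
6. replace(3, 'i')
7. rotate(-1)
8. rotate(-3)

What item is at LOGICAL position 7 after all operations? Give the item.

After op 1 (swap(6, 5)): offset=0, physical=[A,B,C,D,E,G,F,H,I], logical=[A,B,C,D,E,G,F,H,I]
After op 2 (rotate(-3)): offset=6, physical=[A,B,C,D,E,G,F,H,I], logical=[F,H,I,A,B,C,D,E,G]
After op 3 (swap(2, 0)): offset=6, physical=[A,B,C,D,E,G,I,H,F], logical=[I,H,F,A,B,C,D,E,G]
After op 4 (swap(6, 1)): offset=6, physical=[A,B,C,H,E,G,I,D,F], logical=[I,D,F,A,B,C,H,E,G]
After op 5 (swap(2, 6)): offset=6, physical=[A,B,C,F,E,G,I,D,H], logical=[I,D,H,A,B,C,F,E,G]
After op 6 (replace(3, 'i')): offset=6, physical=[i,B,C,F,E,G,I,D,H], logical=[I,D,H,i,B,C,F,E,G]
After op 7 (rotate(-1)): offset=5, physical=[i,B,C,F,E,G,I,D,H], logical=[G,I,D,H,i,B,C,F,E]
After op 8 (rotate(-3)): offset=2, physical=[i,B,C,F,E,G,I,D,H], logical=[C,F,E,G,I,D,H,i,B]

Answer: i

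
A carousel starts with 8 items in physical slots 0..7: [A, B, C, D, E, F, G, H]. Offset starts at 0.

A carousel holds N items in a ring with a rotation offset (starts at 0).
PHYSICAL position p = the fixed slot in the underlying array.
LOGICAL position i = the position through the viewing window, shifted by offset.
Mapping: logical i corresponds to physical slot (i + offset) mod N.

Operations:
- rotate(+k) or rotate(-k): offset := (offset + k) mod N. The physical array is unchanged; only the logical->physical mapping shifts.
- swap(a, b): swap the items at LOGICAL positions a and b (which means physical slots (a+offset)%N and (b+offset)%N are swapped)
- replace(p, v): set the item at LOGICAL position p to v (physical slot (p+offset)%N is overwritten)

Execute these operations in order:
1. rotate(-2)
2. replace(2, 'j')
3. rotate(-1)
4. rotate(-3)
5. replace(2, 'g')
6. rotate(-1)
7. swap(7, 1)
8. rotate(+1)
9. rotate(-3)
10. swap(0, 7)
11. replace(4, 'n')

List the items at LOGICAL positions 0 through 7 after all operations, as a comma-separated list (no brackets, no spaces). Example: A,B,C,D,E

Answer: G,C,B,j,n,g,F,H

Derivation:
After op 1 (rotate(-2)): offset=6, physical=[A,B,C,D,E,F,G,H], logical=[G,H,A,B,C,D,E,F]
After op 2 (replace(2, 'j')): offset=6, physical=[j,B,C,D,E,F,G,H], logical=[G,H,j,B,C,D,E,F]
After op 3 (rotate(-1)): offset=5, physical=[j,B,C,D,E,F,G,H], logical=[F,G,H,j,B,C,D,E]
After op 4 (rotate(-3)): offset=2, physical=[j,B,C,D,E,F,G,H], logical=[C,D,E,F,G,H,j,B]
After op 5 (replace(2, 'g')): offset=2, physical=[j,B,C,D,g,F,G,H], logical=[C,D,g,F,G,H,j,B]
After op 6 (rotate(-1)): offset=1, physical=[j,B,C,D,g,F,G,H], logical=[B,C,D,g,F,G,H,j]
After op 7 (swap(7, 1)): offset=1, physical=[C,B,j,D,g,F,G,H], logical=[B,j,D,g,F,G,H,C]
After op 8 (rotate(+1)): offset=2, physical=[C,B,j,D,g,F,G,H], logical=[j,D,g,F,G,H,C,B]
After op 9 (rotate(-3)): offset=7, physical=[C,B,j,D,g,F,G,H], logical=[H,C,B,j,D,g,F,G]
After op 10 (swap(0, 7)): offset=7, physical=[C,B,j,D,g,F,H,G], logical=[G,C,B,j,D,g,F,H]
After op 11 (replace(4, 'n')): offset=7, physical=[C,B,j,n,g,F,H,G], logical=[G,C,B,j,n,g,F,H]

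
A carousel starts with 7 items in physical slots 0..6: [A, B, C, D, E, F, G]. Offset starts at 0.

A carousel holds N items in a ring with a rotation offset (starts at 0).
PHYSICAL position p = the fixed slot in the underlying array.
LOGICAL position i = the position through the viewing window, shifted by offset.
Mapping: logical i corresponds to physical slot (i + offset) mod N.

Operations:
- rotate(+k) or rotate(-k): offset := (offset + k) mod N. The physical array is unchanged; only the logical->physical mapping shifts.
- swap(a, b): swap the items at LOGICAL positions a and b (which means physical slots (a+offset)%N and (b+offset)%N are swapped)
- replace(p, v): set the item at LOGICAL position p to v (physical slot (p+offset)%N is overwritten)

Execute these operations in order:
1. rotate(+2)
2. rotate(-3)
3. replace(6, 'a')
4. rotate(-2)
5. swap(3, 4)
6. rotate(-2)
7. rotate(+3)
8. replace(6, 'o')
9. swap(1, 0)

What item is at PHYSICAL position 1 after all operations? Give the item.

After op 1 (rotate(+2)): offset=2, physical=[A,B,C,D,E,F,G], logical=[C,D,E,F,G,A,B]
After op 2 (rotate(-3)): offset=6, physical=[A,B,C,D,E,F,G], logical=[G,A,B,C,D,E,F]
After op 3 (replace(6, 'a')): offset=6, physical=[A,B,C,D,E,a,G], logical=[G,A,B,C,D,E,a]
After op 4 (rotate(-2)): offset=4, physical=[A,B,C,D,E,a,G], logical=[E,a,G,A,B,C,D]
After op 5 (swap(3, 4)): offset=4, physical=[B,A,C,D,E,a,G], logical=[E,a,G,B,A,C,D]
After op 6 (rotate(-2)): offset=2, physical=[B,A,C,D,E,a,G], logical=[C,D,E,a,G,B,A]
After op 7 (rotate(+3)): offset=5, physical=[B,A,C,D,E,a,G], logical=[a,G,B,A,C,D,E]
After op 8 (replace(6, 'o')): offset=5, physical=[B,A,C,D,o,a,G], logical=[a,G,B,A,C,D,o]
After op 9 (swap(1, 0)): offset=5, physical=[B,A,C,D,o,G,a], logical=[G,a,B,A,C,D,o]

Answer: A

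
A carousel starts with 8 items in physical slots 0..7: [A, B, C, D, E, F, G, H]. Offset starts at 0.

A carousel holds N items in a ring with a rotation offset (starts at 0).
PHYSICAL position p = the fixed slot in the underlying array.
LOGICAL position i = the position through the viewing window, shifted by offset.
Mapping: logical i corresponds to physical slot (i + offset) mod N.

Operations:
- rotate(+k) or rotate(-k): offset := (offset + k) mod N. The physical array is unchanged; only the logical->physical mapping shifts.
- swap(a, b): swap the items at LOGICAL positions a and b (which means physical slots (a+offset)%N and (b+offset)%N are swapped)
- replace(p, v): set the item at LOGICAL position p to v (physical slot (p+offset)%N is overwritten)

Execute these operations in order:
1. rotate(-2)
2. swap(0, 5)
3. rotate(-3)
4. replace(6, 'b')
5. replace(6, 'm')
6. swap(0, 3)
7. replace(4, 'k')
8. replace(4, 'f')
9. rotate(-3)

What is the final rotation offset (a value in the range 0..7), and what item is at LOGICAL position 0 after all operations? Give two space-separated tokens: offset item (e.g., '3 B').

After op 1 (rotate(-2)): offset=6, physical=[A,B,C,D,E,F,G,H], logical=[G,H,A,B,C,D,E,F]
After op 2 (swap(0, 5)): offset=6, physical=[A,B,C,G,E,F,D,H], logical=[D,H,A,B,C,G,E,F]
After op 3 (rotate(-3)): offset=3, physical=[A,B,C,G,E,F,D,H], logical=[G,E,F,D,H,A,B,C]
After op 4 (replace(6, 'b')): offset=3, physical=[A,b,C,G,E,F,D,H], logical=[G,E,F,D,H,A,b,C]
After op 5 (replace(6, 'm')): offset=3, physical=[A,m,C,G,E,F,D,H], logical=[G,E,F,D,H,A,m,C]
After op 6 (swap(0, 3)): offset=3, physical=[A,m,C,D,E,F,G,H], logical=[D,E,F,G,H,A,m,C]
After op 7 (replace(4, 'k')): offset=3, physical=[A,m,C,D,E,F,G,k], logical=[D,E,F,G,k,A,m,C]
After op 8 (replace(4, 'f')): offset=3, physical=[A,m,C,D,E,F,G,f], logical=[D,E,F,G,f,A,m,C]
After op 9 (rotate(-3)): offset=0, physical=[A,m,C,D,E,F,G,f], logical=[A,m,C,D,E,F,G,f]

Answer: 0 A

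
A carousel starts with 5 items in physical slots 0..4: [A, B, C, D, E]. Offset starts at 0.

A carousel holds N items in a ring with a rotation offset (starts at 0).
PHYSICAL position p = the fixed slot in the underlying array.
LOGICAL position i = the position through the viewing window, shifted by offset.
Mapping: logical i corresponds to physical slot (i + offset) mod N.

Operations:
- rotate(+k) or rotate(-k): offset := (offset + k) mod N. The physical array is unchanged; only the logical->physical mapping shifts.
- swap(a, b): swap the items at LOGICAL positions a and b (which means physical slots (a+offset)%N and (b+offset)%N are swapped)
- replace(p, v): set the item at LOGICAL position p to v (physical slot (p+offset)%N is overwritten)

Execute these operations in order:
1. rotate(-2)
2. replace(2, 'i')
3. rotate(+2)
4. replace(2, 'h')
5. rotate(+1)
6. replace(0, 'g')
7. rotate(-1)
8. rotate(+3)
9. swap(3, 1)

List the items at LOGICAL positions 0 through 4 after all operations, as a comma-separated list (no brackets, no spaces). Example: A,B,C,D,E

Answer: D,g,i,E,h

Derivation:
After op 1 (rotate(-2)): offset=3, physical=[A,B,C,D,E], logical=[D,E,A,B,C]
After op 2 (replace(2, 'i')): offset=3, physical=[i,B,C,D,E], logical=[D,E,i,B,C]
After op 3 (rotate(+2)): offset=0, physical=[i,B,C,D,E], logical=[i,B,C,D,E]
After op 4 (replace(2, 'h')): offset=0, physical=[i,B,h,D,E], logical=[i,B,h,D,E]
After op 5 (rotate(+1)): offset=1, physical=[i,B,h,D,E], logical=[B,h,D,E,i]
After op 6 (replace(0, 'g')): offset=1, physical=[i,g,h,D,E], logical=[g,h,D,E,i]
After op 7 (rotate(-1)): offset=0, physical=[i,g,h,D,E], logical=[i,g,h,D,E]
After op 8 (rotate(+3)): offset=3, physical=[i,g,h,D,E], logical=[D,E,i,g,h]
After op 9 (swap(3, 1)): offset=3, physical=[i,E,h,D,g], logical=[D,g,i,E,h]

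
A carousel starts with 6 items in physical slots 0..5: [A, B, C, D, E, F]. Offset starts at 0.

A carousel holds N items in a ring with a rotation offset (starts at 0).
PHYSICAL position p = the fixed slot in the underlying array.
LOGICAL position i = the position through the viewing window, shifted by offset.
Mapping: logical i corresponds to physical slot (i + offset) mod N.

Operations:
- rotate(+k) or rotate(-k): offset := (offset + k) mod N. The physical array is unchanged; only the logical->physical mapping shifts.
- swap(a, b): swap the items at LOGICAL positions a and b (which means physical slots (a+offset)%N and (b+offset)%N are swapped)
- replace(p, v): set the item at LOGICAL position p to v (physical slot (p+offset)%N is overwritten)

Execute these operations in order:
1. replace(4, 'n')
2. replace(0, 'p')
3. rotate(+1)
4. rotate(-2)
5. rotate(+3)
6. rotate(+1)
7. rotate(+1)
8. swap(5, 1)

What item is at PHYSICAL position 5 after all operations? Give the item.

Answer: D

Derivation:
After op 1 (replace(4, 'n')): offset=0, physical=[A,B,C,D,n,F], logical=[A,B,C,D,n,F]
After op 2 (replace(0, 'p')): offset=0, physical=[p,B,C,D,n,F], logical=[p,B,C,D,n,F]
After op 3 (rotate(+1)): offset=1, physical=[p,B,C,D,n,F], logical=[B,C,D,n,F,p]
After op 4 (rotate(-2)): offset=5, physical=[p,B,C,D,n,F], logical=[F,p,B,C,D,n]
After op 5 (rotate(+3)): offset=2, physical=[p,B,C,D,n,F], logical=[C,D,n,F,p,B]
After op 6 (rotate(+1)): offset=3, physical=[p,B,C,D,n,F], logical=[D,n,F,p,B,C]
After op 7 (rotate(+1)): offset=4, physical=[p,B,C,D,n,F], logical=[n,F,p,B,C,D]
After op 8 (swap(5, 1)): offset=4, physical=[p,B,C,F,n,D], logical=[n,D,p,B,C,F]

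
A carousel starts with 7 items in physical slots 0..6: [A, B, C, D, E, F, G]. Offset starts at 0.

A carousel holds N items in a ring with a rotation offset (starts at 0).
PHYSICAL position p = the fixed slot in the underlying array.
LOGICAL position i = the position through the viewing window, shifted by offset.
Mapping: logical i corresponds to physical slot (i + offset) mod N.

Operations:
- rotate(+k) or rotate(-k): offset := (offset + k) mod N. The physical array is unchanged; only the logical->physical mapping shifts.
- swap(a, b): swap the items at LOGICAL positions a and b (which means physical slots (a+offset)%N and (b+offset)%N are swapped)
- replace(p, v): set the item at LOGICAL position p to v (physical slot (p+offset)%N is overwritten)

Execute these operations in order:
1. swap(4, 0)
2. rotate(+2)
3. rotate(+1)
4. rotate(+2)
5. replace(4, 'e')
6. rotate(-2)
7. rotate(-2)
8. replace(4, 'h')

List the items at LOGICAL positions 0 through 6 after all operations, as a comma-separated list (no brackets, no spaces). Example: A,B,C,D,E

Answer: B,e,D,A,h,G,E

Derivation:
After op 1 (swap(4, 0)): offset=0, physical=[E,B,C,D,A,F,G], logical=[E,B,C,D,A,F,G]
After op 2 (rotate(+2)): offset=2, physical=[E,B,C,D,A,F,G], logical=[C,D,A,F,G,E,B]
After op 3 (rotate(+1)): offset=3, physical=[E,B,C,D,A,F,G], logical=[D,A,F,G,E,B,C]
After op 4 (rotate(+2)): offset=5, physical=[E,B,C,D,A,F,G], logical=[F,G,E,B,C,D,A]
After op 5 (replace(4, 'e')): offset=5, physical=[E,B,e,D,A,F,G], logical=[F,G,E,B,e,D,A]
After op 6 (rotate(-2)): offset=3, physical=[E,B,e,D,A,F,G], logical=[D,A,F,G,E,B,e]
After op 7 (rotate(-2)): offset=1, physical=[E,B,e,D,A,F,G], logical=[B,e,D,A,F,G,E]
After op 8 (replace(4, 'h')): offset=1, physical=[E,B,e,D,A,h,G], logical=[B,e,D,A,h,G,E]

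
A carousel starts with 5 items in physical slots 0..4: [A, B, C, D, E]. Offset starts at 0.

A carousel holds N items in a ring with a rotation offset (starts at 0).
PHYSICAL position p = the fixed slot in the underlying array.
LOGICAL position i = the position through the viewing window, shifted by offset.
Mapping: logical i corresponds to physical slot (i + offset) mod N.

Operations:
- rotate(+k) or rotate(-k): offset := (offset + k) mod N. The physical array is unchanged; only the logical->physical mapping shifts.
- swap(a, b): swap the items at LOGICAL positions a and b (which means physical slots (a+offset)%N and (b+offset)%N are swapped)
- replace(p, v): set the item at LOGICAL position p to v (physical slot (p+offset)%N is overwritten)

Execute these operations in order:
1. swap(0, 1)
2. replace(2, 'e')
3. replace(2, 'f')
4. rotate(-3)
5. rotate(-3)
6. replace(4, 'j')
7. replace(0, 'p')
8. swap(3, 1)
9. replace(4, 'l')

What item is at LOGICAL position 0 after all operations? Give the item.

Answer: p

Derivation:
After op 1 (swap(0, 1)): offset=0, physical=[B,A,C,D,E], logical=[B,A,C,D,E]
After op 2 (replace(2, 'e')): offset=0, physical=[B,A,e,D,E], logical=[B,A,e,D,E]
After op 3 (replace(2, 'f')): offset=0, physical=[B,A,f,D,E], logical=[B,A,f,D,E]
After op 4 (rotate(-3)): offset=2, physical=[B,A,f,D,E], logical=[f,D,E,B,A]
After op 5 (rotate(-3)): offset=4, physical=[B,A,f,D,E], logical=[E,B,A,f,D]
After op 6 (replace(4, 'j')): offset=4, physical=[B,A,f,j,E], logical=[E,B,A,f,j]
After op 7 (replace(0, 'p')): offset=4, physical=[B,A,f,j,p], logical=[p,B,A,f,j]
After op 8 (swap(3, 1)): offset=4, physical=[f,A,B,j,p], logical=[p,f,A,B,j]
After op 9 (replace(4, 'l')): offset=4, physical=[f,A,B,l,p], logical=[p,f,A,B,l]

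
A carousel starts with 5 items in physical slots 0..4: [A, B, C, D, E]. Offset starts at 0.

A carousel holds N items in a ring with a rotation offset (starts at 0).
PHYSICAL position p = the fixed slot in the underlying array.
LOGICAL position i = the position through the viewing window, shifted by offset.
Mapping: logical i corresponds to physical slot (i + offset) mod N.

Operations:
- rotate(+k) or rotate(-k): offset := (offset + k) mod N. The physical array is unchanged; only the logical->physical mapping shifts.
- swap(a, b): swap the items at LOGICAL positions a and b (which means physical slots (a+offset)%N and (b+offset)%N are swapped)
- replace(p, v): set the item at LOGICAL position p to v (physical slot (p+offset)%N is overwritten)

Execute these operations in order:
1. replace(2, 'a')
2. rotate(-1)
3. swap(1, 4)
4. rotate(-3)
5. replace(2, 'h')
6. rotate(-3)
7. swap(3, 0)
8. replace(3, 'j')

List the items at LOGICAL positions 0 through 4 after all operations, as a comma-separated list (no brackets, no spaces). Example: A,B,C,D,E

After op 1 (replace(2, 'a')): offset=0, physical=[A,B,a,D,E], logical=[A,B,a,D,E]
After op 2 (rotate(-1)): offset=4, physical=[A,B,a,D,E], logical=[E,A,B,a,D]
After op 3 (swap(1, 4)): offset=4, physical=[D,B,a,A,E], logical=[E,D,B,a,A]
After op 4 (rotate(-3)): offset=1, physical=[D,B,a,A,E], logical=[B,a,A,E,D]
After op 5 (replace(2, 'h')): offset=1, physical=[D,B,a,h,E], logical=[B,a,h,E,D]
After op 6 (rotate(-3)): offset=3, physical=[D,B,a,h,E], logical=[h,E,D,B,a]
After op 7 (swap(3, 0)): offset=3, physical=[D,h,a,B,E], logical=[B,E,D,h,a]
After op 8 (replace(3, 'j')): offset=3, physical=[D,j,a,B,E], logical=[B,E,D,j,a]

Answer: B,E,D,j,a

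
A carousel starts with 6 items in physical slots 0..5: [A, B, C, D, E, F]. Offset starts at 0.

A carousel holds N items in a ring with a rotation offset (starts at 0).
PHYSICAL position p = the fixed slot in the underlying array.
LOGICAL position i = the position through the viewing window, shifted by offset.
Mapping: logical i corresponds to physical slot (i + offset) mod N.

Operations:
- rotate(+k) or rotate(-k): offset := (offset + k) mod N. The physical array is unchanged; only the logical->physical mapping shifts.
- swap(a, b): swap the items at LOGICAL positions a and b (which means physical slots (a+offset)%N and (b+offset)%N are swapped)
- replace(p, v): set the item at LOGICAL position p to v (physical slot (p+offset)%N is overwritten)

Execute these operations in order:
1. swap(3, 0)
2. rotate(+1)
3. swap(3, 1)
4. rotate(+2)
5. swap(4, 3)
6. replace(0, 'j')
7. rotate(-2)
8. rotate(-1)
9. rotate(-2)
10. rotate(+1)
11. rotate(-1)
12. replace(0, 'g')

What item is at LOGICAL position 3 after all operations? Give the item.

After op 1 (swap(3, 0)): offset=0, physical=[D,B,C,A,E,F], logical=[D,B,C,A,E,F]
After op 2 (rotate(+1)): offset=1, physical=[D,B,C,A,E,F], logical=[B,C,A,E,F,D]
After op 3 (swap(3, 1)): offset=1, physical=[D,B,E,A,C,F], logical=[B,E,A,C,F,D]
After op 4 (rotate(+2)): offset=3, physical=[D,B,E,A,C,F], logical=[A,C,F,D,B,E]
After op 5 (swap(4, 3)): offset=3, physical=[B,D,E,A,C,F], logical=[A,C,F,B,D,E]
After op 6 (replace(0, 'j')): offset=3, physical=[B,D,E,j,C,F], logical=[j,C,F,B,D,E]
After op 7 (rotate(-2)): offset=1, physical=[B,D,E,j,C,F], logical=[D,E,j,C,F,B]
After op 8 (rotate(-1)): offset=0, physical=[B,D,E,j,C,F], logical=[B,D,E,j,C,F]
After op 9 (rotate(-2)): offset=4, physical=[B,D,E,j,C,F], logical=[C,F,B,D,E,j]
After op 10 (rotate(+1)): offset=5, physical=[B,D,E,j,C,F], logical=[F,B,D,E,j,C]
After op 11 (rotate(-1)): offset=4, physical=[B,D,E,j,C,F], logical=[C,F,B,D,E,j]
After op 12 (replace(0, 'g')): offset=4, physical=[B,D,E,j,g,F], logical=[g,F,B,D,E,j]

Answer: D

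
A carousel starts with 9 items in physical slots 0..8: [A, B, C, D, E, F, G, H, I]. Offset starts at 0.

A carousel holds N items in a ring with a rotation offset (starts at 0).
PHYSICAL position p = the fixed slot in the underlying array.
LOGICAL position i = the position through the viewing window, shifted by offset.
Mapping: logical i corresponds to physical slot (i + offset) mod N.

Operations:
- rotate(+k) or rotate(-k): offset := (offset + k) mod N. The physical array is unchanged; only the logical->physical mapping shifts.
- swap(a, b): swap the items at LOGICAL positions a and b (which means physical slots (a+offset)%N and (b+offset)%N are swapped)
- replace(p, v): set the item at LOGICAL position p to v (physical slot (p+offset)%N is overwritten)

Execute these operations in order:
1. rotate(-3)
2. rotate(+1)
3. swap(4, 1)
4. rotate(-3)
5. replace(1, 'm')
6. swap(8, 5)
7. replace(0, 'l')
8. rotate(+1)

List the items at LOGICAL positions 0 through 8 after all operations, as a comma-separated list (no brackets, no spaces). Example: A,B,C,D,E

After op 1 (rotate(-3)): offset=6, physical=[A,B,C,D,E,F,G,H,I], logical=[G,H,I,A,B,C,D,E,F]
After op 2 (rotate(+1)): offset=7, physical=[A,B,C,D,E,F,G,H,I], logical=[H,I,A,B,C,D,E,F,G]
After op 3 (swap(4, 1)): offset=7, physical=[A,B,I,D,E,F,G,H,C], logical=[H,C,A,B,I,D,E,F,G]
After op 4 (rotate(-3)): offset=4, physical=[A,B,I,D,E,F,G,H,C], logical=[E,F,G,H,C,A,B,I,D]
After op 5 (replace(1, 'm')): offset=4, physical=[A,B,I,D,E,m,G,H,C], logical=[E,m,G,H,C,A,B,I,D]
After op 6 (swap(8, 5)): offset=4, physical=[D,B,I,A,E,m,G,H,C], logical=[E,m,G,H,C,D,B,I,A]
After op 7 (replace(0, 'l')): offset=4, physical=[D,B,I,A,l,m,G,H,C], logical=[l,m,G,H,C,D,B,I,A]
After op 8 (rotate(+1)): offset=5, physical=[D,B,I,A,l,m,G,H,C], logical=[m,G,H,C,D,B,I,A,l]

Answer: m,G,H,C,D,B,I,A,l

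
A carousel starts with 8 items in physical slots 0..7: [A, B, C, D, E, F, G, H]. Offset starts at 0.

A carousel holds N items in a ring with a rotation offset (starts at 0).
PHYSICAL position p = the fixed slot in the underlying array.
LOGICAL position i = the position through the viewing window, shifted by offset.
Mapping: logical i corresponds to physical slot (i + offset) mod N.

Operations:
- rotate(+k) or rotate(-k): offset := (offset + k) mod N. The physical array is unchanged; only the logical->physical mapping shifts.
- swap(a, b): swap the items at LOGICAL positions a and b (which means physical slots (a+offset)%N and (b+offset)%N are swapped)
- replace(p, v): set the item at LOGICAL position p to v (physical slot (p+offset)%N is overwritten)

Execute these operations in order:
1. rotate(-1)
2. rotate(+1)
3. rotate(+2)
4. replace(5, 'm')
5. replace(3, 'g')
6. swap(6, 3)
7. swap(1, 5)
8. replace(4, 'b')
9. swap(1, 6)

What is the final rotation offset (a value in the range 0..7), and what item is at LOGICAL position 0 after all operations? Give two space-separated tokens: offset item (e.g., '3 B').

After op 1 (rotate(-1)): offset=7, physical=[A,B,C,D,E,F,G,H], logical=[H,A,B,C,D,E,F,G]
After op 2 (rotate(+1)): offset=0, physical=[A,B,C,D,E,F,G,H], logical=[A,B,C,D,E,F,G,H]
After op 3 (rotate(+2)): offset=2, physical=[A,B,C,D,E,F,G,H], logical=[C,D,E,F,G,H,A,B]
After op 4 (replace(5, 'm')): offset=2, physical=[A,B,C,D,E,F,G,m], logical=[C,D,E,F,G,m,A,B]
After op 5 (replace(3, 'g')): offset=2, physical=[A,B,C,D,E,g,G,m], logical=[C,D,E,g,G,m,A,B]
After op 6 (swap(6, 3)): offset=2, physical=[g,B,C,D,E,A,G,m], logical=[C,D,E,A,G,m,g,B]
After op 7 (swap(1, 5)): offset=2, physical=[g,B,C,m,E,A,G,D], logical=[C,m,E,A,G,D,g,B]
After op 8 (replace(4, 'b')): offset=2, physical=[g,B,C,m,E,A,b,D], logical=[C,m,E,A,b,D,g,B]
After op 9 (swap(1, 6)): offset=2, physical=[m,B,C,g,E,A,b,D], logical=[C,g,E,A,b,D,m,B]

Answer: 2 C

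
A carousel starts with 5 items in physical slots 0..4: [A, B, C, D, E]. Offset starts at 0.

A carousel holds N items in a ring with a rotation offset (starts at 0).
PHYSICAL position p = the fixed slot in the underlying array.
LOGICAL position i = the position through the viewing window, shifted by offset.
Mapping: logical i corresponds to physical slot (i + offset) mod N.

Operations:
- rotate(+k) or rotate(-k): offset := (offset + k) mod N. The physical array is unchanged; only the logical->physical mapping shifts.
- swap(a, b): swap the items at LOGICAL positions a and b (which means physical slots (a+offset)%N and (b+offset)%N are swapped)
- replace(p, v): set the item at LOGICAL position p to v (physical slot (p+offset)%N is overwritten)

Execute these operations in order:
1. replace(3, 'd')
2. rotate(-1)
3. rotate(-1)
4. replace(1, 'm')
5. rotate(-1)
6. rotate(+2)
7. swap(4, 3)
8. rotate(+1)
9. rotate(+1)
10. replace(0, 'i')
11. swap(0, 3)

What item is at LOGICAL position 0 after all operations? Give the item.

After op 1 (replace(3, 'd')): offset=0, physical=[A,B,C,d,E], logical=[A,B,C,d,E]
After op 2 (rotate(-1)): offset=4, physical=[A,B,C,d,E], logical=[E,A,B,C,d]
After op 3 (rotate(-1)): offset=3, physical=[A,B,C,d,E], logical=[d,E,A,B,C]
After op 4 (replace(1, 'm')): offset=3, physical=[A,B,C,d,m], logical=[d,m,A,B,C]
After op 5 (rotate(-1)): offset=2, physical=[A,B,C,d,m], logical=[C,d,m,A,B]
After op 6 (rotate(+2)): offset=4, physical=[A,B,C,d,m], logical=[m,A,B,C,d]
After op 7 (swap(4, 3)): offset=4, physical=[A,B,d,C,m], logical=[m,A,B,d,C]
After op 8 (rotate(+1)): offset=0, physical=[A,B,d,C,m], logical=[A,B,d,C,m]
After op 9 (rotate(+1)): offset=1, physical=[A,B,d,C,m], logical=[B,d,C,m,A]
After op 10 (replace(0, 'i')): offset=1, physical=[A,i,d,C,m], logical=[i,d,C,m,A]
After op 11 (swap(0, 3)): offset=1, physical=[A,m,d,C,i], logical=[m,d,C,i,A]

Answer: m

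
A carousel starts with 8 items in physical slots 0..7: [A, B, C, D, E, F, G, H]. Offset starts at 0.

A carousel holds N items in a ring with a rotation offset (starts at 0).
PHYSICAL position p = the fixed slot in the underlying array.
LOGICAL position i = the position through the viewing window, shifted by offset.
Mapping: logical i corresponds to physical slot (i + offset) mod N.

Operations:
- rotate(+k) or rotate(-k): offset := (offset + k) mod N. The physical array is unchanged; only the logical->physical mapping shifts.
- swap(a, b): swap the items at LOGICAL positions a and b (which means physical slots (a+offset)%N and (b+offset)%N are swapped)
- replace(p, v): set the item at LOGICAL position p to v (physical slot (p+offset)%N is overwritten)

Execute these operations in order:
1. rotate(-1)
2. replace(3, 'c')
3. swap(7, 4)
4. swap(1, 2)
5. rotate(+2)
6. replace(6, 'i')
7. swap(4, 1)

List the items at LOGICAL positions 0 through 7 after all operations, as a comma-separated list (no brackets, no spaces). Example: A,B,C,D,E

After op 1 (rotate(-1)): offset=7, physical=[A,B,C,D,E,F,G,H], logical=[H,A,B,C,D,E,F,G]
After op 2 (replace(3, 'c')): offset=7, physical=[A,B,c,D,E,F,G,H], logical=[H,A,B,c,D,E,F,G]
After op 3 (swap(7, 4)): offset=7, physical=[A,B,c,G,E,F,D,H], logical=[H,A,B,c,G,E,F,D]
After op 4 (swap(1, 2)): offset=7, physical=[B,A,c,G,E,F,D,H], logical=[H,B,A,c,G,E,F,D]
After op 5 (rotate(+2)): offset=1, physical=[B,A,c,G,E,F,D,H], logical=[A,c,G,E,F,D,H,B]
After op 6 (replace(6, 'i')): offset=1, physical=[B,A,c,G,E,F,D,i], logical=[A,c,G,E,F,D,i,B]
After op 7 (swap(4, 1)): offset=1, physical=[B,A,F,G,E,c,D,i], logical=[A,F,G,E,c,D,i,B]

Answer: A,F,G,E,c,D,i,B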